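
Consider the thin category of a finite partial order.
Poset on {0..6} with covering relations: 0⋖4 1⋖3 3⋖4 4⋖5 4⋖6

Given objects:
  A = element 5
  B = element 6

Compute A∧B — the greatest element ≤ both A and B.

Lower bounds of A=5 and B=6: {0,1,3,4}
  0 ⊑ 4
  1 ⊑ 4
  3 ⊑ 4
  4 ⊑ 4
glb = 4

Answer: A∧B = 4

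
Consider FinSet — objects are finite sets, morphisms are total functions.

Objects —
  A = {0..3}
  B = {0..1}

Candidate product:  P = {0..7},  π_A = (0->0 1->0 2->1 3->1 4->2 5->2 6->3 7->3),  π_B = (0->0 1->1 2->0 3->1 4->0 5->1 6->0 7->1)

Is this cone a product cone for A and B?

|A|·|B| = 4·2 = 8;  |P| = 8
Check the pairing map k ↦ (π_A(k), π_B(k)):
  0 -> (0,0)
  1 -> (0,1)
  2 -> (1,0)
  3 -> (1,1)
  4 -> (2,0)
  5 -> (2,1)
  6 -> (3,0)
  7 -> (3,1)
distinct pairs in image: 8 / 8 needed
  → bijection onto A×B; projections well-typed.

Answer: VALID PRODUCT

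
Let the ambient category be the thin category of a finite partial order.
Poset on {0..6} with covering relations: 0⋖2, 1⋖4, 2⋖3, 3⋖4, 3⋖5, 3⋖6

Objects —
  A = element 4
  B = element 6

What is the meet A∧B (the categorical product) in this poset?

Answer: A∧B = 3

Work:
{x : x⊑A ∧ x⊑B} = {0,2,3}  (A=4, B=6)
  0 ⊑ 3
  2 ⊑ 3
  3 ⊑ 3
glb = 3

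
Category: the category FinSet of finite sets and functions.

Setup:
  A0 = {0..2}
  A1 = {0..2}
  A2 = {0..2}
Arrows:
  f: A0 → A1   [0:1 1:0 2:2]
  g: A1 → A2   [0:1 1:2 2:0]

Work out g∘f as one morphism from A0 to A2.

  0 f→1 g→2
  1 f→0 g→1
  2 f→2 g→0
⟦path⟧: [0:2 1:1 2:0]

Answer: [0:2 1:1 2:0]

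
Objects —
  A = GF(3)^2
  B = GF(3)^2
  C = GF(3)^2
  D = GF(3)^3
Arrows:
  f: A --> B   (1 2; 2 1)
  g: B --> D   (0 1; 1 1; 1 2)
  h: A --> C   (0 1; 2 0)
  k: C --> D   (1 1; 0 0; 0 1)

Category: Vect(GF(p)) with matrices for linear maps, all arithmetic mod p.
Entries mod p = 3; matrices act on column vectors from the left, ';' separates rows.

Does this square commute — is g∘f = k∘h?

Answer: DOES NOT COMMUTE

Derivation:
Along f;g (path 1):
  e0=(1,0) f-->(1,2) g-->(2,0,2)
  e1=(0,1) f-->(2,1) g-->(1,0,1)
  ⟦path⟧₁ = (2 1; 0 0; 2 1)
Along h;k (path 2):
  e0=(1,0) h-->(0,2) k-->(2,0,2)
  e1=(0,1) h-->(1,0) k-->(1,0,0)
  ⟦path⟧₂ = (2 1; 0 0; 2 0)
Equal? distinct morphisms ✗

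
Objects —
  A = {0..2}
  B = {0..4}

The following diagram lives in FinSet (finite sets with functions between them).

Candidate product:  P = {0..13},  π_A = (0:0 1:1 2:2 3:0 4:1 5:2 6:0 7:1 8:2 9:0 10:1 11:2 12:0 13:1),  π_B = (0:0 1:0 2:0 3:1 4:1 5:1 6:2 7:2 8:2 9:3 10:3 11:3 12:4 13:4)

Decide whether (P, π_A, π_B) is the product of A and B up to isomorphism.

|A|·|B| = 3·5 = 15;  |P| = 14
  → cardinalities differ; no bijection possible.

Answer: NOT A VALID PRODUCT — |P|=14 ≠ |A|·|B|=15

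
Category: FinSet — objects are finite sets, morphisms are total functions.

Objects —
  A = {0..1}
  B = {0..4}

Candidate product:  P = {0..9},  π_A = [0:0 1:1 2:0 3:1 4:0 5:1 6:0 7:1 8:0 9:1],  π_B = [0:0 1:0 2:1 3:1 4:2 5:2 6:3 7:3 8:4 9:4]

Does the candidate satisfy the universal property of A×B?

|A|·|B| = 2·5 = 10;  |P| = 10
Check the pairing map k ↦ (π_A(k), π_B(k)):
  0 : (0,0)
  1 : (1,0)
  2 : (0,1)
  3 : (1,1)
  4 : (0,2)
  5 : (1,2)
  6 : (0,3)
  7 : (1,3)
  8 : (0,4)
  9 : (1,4)
distinct pairs in image: 10 / 10 needed
  → bijection onto A×B; projections well-typed.

Answer: VALID PRODUCT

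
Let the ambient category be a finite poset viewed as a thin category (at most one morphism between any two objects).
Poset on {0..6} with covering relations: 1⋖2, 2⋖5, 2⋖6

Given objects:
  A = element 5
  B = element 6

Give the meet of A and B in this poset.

Lower bounds of A=5 and B=6: {1,2}
  1 <= 2
  2 <= 2
glb = 2

Answer: A∧B = 2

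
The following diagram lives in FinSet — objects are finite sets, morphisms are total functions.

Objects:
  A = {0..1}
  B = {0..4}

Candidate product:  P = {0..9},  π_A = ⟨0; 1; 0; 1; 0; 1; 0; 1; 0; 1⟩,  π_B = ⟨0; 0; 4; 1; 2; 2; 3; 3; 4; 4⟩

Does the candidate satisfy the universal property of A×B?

Answer: NOT A VALID PRODUCT — duplicate pair at indices 8,2

Work:
|A|·|B| = 2·5 = 10;  |P| = 10
Check the pairing map k ↦ (π_A(k), π_B(k)):
  0 ↦ (0,0)
  1 ↦ (1,0)
  2 ↦ (0,4)
  3 ↦ (1,1)
  4 ↦ (0,2)
  5 ↦ (1,2)
  6 ↦ (0,3)
  7 ↦ (1,3)
  8 ↦ (0,4)  ✗ repeats pair of k=2
  9 ↦ (1,4)
distinct pairs in image: 9 / 10 needed
  → (0,4) hit at k=2 and k=8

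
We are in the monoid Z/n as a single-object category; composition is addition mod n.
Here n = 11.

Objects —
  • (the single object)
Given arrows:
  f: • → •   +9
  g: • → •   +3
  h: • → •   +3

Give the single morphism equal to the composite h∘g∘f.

Answer: +4

Derivation:
  0 +9≡9 +3≡1 +3≡4  (mod 11)
result: +4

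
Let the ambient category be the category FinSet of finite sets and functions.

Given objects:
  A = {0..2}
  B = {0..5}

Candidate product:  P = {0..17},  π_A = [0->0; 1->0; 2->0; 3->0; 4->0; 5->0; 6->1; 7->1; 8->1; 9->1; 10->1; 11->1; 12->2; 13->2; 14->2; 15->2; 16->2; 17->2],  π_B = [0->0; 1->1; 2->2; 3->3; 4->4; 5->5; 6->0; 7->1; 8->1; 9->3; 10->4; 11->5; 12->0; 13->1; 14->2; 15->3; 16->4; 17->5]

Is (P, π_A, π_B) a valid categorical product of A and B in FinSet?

Answer: NOT A VALID PRODUCT — duplicate pair at indices 7,8

Trace:
|A|·|B| = 3·6 = 18;  |P| = 18
Check the pairing map k ↦ (π_A(k), π_B(k)):
  0 -> (0,0)
  1 -> (0,1)
  2 -> (0,2)
  3 -> (0,3)
  4 -> (0,4)
  5 -> (0,5)
  6 -> (1,0)
  7 -> (1,1)
  8 -> (1,1)  ✗ repeats pair of k=7
  9 -> (1,3)
  10 -> (1,4)
  11 -> (1,5)
  12 -> (2,0)
  13 -> (2,1)
  14 -> (2,2)
  15 -> (2,3)
  16 -> (2,4)
  17 -> (2,5)
distinct pairs in image: 17 / 18 needed
  → (1,1) hit at k=7 and k=8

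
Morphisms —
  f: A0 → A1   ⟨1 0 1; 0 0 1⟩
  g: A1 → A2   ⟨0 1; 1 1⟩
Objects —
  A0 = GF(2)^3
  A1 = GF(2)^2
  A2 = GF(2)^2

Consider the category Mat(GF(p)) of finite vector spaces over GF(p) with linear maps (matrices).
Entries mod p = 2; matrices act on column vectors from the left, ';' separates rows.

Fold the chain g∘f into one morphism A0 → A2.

Answer: ⟨0 0 1; 1 0 0⟩

Derivation:
  e0=[1,0,0] f→[1,0] g→[0,1]
  e1=[0,1,0] f→[0,0] g→[0,0]
  e2=[0,0,1] f→[1,1] g→[1,0]
⟦path⟧: ⟨0 0 1; 1 0 0⟩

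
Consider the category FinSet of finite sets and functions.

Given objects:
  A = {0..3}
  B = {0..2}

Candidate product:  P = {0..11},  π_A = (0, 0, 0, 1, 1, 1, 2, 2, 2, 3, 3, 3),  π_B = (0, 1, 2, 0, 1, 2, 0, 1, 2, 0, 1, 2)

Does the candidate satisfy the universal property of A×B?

|A|·|B| = 4·3 = 12;  |P| = 12
Check the pairing map k ↦ (π_A(k), π_B(k)):
  0 -> (0,0)
  1 -> (0,1)
  2 -> (0,2)
  3 -> (1,0)
  4 -> (1,1)
  5 -> (1,2)
  6 -> (2,0)
  7 -> (2,1)
  8 -> (2,2)
  9 -> (3,0)
  10 -> (3,1)
  11 -> (3,2)
distinct pairs in image: 12 / 12 needed
  → bijection onto A×B; projections well-typed.

Answer: VALID PRODUCT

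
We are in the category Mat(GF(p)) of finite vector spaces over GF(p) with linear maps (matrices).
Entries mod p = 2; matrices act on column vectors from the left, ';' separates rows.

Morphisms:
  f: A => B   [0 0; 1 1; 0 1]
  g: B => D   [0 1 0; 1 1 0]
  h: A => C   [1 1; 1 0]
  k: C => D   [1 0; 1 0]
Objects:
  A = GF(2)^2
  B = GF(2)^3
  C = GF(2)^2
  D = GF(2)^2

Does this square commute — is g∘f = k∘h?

Path 1 = f;g:
  e0=[1,0] f=>[0,1,0] g=>[1,1]
  e1=[0,1] f=>[0,1,1] g=>[1,1]
  ⟦path⟧₁ = [1 1; 1 1]
Path 2 = h;k:
  e0=[1,0] h=>[1,1] k=>[1,1]
  e1=[0,1] h=>[1,0] k=>[1,1]
  ⟦path⟧₂ = [1 1; 1 1]
Equal? equal; square commutes

Answer: COMMUTES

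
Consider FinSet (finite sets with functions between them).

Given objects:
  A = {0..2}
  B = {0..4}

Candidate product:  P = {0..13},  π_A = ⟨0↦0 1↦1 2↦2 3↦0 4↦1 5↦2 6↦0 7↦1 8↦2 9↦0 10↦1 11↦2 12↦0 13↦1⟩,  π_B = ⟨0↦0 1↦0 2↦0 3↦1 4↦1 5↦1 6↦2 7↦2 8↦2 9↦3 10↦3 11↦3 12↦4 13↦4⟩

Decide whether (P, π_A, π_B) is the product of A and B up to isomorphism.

Answer: NOT A VALID PRODUCT — |P|=14 ≠ |A|·|B|=15

Work:
|A|·|B| = 3·5 = 15;  |P| = 14
  → cardinalities differ; no bijection possible.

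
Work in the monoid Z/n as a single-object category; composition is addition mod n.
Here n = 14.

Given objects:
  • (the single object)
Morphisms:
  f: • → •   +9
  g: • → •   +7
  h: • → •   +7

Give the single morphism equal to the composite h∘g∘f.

Answer: +9

Derivation:
  0 +9≡9 +7≡2 +7≡9  (mod 14)
result: +9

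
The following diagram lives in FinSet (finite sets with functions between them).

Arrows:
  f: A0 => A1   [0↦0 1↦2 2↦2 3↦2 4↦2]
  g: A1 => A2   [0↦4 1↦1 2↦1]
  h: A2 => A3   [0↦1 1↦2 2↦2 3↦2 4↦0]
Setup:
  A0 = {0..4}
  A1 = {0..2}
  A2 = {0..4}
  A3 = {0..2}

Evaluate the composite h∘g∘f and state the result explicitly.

Answer: [0↦0 1↦2 2↦2 3↦2 4↦2]

Derivation:
  0 f=>0 g=>4 h=>0
  1 f=>2 g=>1 h=>2
  2 f=>2 g=>1 h=>2
  3 f=>2 g=>1 h=>2
  4 f=>2 g=>1 h=>2
result: [0↦0 1↦2 2↦2 3↦2 4↦2]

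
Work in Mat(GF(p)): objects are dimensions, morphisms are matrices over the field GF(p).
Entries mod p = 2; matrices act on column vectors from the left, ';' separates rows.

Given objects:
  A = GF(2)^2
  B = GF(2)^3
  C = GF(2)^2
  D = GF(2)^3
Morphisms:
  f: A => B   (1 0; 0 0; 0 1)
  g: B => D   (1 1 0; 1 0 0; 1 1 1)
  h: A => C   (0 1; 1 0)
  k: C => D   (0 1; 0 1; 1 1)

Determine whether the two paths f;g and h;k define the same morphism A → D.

Along f;g (path 1):
  e0=[1,0] f=>[1,0,0] g=>[1,1,1]
  e1=[0,1] f=>[0,0,1] g=>[0,0,1]
  ⟦path⟧₁ = (1 0; 1 0; 1 1)
Along h;k (path 2):
  e0=[1,0] h=>[0,1] k=>[1,1,1]
  e1=[0,1] h=>[1,0] k=>[0,0,1]
  ⟦path⟧₂ = (1 0; 1 0; 1 1)
Equal? same morphism ✓

Answer: COMMUTES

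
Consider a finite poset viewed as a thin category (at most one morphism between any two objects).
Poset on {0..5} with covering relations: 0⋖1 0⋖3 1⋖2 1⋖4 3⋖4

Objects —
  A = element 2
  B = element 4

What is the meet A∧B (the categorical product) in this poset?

Lower bounds of A=2 and B=4: {0,1}
  0 ⊑ 1
  1 ⊑ 1
glb = 1

Answer: A∧B = 1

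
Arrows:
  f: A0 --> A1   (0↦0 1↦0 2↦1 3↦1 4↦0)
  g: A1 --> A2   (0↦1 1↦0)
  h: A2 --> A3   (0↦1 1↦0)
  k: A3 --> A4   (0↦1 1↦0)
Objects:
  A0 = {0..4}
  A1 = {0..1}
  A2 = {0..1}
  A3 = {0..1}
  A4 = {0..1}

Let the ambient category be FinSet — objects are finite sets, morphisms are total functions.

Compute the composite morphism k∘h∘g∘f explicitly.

  0 f-->0 g-->1 h-->0 k-->1
  1 f-->0 g-->1 h-->0 k-->1
  2 f-->1 g-->0 h-->1 k-->0
  3 f-->1 g-->0 h-->1 k-->0
  4 f-->0 g-->1 h-->0 k-->1
composite: (0↦1 1↦1 2↦0 3↦0 4↦1)

Answer: (0↦1 1↦1 2↦0 3↦0 4↦1)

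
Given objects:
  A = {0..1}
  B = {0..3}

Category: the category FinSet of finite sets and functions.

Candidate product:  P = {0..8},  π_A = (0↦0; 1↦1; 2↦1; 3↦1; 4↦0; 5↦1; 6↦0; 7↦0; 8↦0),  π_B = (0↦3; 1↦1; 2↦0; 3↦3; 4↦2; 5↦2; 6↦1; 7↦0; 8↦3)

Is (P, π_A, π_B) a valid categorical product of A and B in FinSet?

|A|·|B| = 2·4 = 8;  |P| = 9
  → cardinalities differ; no bijection possible.

Answer: NOT A VALID PRODUCT — |P|=9 ≠ |A|·|B|=8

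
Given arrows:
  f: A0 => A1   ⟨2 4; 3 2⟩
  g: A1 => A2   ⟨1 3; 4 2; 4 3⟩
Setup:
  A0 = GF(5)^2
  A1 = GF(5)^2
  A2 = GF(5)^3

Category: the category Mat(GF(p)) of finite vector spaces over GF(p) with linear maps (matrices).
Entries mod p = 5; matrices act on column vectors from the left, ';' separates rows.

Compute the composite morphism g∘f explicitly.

  e0=(1,0) f=>(2,3) g=>(1,4,2)
  e1=(0,1) f=>(4,2) g=>(0,0,2)
⟦path⟧: ⟨1 0; 4 0; 2 2⟩

Answer: ⟨1 0; 4 0; 2 2⟩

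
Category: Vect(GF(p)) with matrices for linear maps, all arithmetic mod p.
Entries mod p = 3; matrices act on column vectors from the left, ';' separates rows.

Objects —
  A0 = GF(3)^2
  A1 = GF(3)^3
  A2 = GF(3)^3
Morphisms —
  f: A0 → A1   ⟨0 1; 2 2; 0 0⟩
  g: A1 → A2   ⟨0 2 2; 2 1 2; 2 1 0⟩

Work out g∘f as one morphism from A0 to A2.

  e0=(1,0) f→(0,2,0) g→(1,2,2)
  e1=(0,1) f→(1,2,0) g→(1,1,1)
⟦path⟧: ⟨1 1; 2 1; 2 1⟩

Answer: ⟨1 1; 2 1; 2 1⟩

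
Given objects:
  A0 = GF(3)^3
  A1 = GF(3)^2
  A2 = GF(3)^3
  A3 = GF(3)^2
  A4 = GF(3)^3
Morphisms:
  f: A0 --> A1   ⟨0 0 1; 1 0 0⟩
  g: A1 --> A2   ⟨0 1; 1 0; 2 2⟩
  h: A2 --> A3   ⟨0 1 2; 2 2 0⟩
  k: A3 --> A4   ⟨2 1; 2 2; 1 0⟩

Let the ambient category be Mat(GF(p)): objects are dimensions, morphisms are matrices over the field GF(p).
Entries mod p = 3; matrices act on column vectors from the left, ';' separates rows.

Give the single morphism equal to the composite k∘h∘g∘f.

Answer: ⟨1 0 0; 0 0 2; 1 0 2⟩

Derivation:
  e0=⟨1,0,0⟩ f-->⟨0,1⟩ g-->⟨1,0,2⟩ h-->⟨1,2⟩ k-->⟨1,0,1⟩
  e1=⟨0,1,0⟩ f-->⟨0,0⟩ g-->⟨0,0,0⟩ h-->⟨0,0⟩ k-->⟨0,0,0⟩
  e2=⟨0,0,1⟩ f-->⟨1,0⟩ g-->⟨0,1,2⟩ h-->⟨2,2⟩ k-->⟨0,2,2⟩
composite: ⟨1 0 0; 0 0 2; 1 0 2⟩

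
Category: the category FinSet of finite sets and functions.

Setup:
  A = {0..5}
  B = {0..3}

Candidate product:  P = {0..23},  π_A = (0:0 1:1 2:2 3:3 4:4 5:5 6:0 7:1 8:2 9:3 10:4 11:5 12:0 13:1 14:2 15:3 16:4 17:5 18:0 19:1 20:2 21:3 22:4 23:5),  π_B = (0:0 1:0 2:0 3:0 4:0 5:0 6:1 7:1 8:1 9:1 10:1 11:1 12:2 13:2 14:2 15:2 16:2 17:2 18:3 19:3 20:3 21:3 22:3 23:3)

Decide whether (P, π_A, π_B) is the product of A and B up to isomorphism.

Answer: VALID PRODUCT

Derivation:
|A|·|B| = 6·4 = 24;  |P| = 24
Check the pairing map k ↦ (π_A(k), π_B(k)):
  0 : (0,0)
  1 : (1,0)
  2 : (2,0)
  3 : (3,0)
  4 : (4,0)
  5 : (5,0)
  6 : (0,1)
  7 : (1,1)
  8 : (2,1)
  9 : (3,1)
  10 : (4,1)
  11 : (5,1)
  12 : (0,2)
  13 : (1,2)
  14 : (2,2)
  15 : (3,2)
  16 : (4,2)
  17 : (5,2)
  18 : (0,3)
  19 : (1,3)
  20 : (2,3)
  21 : (3,3)
  22 : (4,3)
  23 : (5,3)
distinct pairs in image: 24 / 24 needed
  → bijection onto A×B; projections well-typed.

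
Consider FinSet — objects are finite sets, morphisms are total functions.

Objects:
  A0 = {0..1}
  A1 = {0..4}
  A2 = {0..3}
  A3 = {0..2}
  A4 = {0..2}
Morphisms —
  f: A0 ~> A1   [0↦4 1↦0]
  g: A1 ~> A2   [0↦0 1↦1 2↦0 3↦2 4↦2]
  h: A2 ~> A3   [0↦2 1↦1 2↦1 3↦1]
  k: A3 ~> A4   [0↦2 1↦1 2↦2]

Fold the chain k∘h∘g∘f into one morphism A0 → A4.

  0 f~>4 g~>2 h~>1 k~>1
  1 f~>0 g~>0 h~>2 k~>2
⟦path⟧: [0↦1 1↦2]

Answer: [0↦1 1↦2]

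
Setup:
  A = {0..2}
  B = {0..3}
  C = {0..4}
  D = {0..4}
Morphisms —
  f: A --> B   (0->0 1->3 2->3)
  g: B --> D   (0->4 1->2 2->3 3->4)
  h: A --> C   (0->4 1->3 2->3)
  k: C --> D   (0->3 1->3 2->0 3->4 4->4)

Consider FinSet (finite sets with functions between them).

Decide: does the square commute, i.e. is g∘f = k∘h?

Answer: COMMUTES

Work:
1) trace f;g:
  0 f-->0 g-->4
  1 f-->3 g-->4
  2 f-->3 g-->4
  result₁ = (0->4 1->4 2->4)
2) trace h;k:
  0 h-->4 k-->4
  1 h-->3 k-->4
  2 h-->3 k-->4
  result₂ = (0->4 1->4 2->4)
Equal? same morphism ✓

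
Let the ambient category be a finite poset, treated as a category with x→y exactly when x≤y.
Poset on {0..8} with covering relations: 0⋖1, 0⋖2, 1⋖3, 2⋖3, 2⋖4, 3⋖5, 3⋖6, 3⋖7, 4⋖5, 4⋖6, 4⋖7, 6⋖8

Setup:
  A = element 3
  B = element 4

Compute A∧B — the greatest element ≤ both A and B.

Answer: A∧B = 2

Derivation:
Lower bounds of A=3 and B=4: {0,2}
  0 ≤ 2
  2 ≤ 2
glb = 2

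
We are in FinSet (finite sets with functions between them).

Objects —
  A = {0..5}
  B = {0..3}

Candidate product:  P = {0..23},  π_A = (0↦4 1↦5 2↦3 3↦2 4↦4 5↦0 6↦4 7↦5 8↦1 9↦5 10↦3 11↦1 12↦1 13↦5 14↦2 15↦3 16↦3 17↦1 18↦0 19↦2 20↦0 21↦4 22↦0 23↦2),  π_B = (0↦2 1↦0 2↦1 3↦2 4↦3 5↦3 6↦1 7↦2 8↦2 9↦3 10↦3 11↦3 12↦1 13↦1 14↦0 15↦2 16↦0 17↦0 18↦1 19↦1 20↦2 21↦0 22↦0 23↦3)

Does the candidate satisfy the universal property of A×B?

Answer: VALID PRODUCT

Work:
|A|·|B| = 6·4 = 24;  |P| = 24
Check the pairing map k ↦ (π_A(k), π_B(k)):
  0 ↦ (4,2)
  1 ↦ (5,0)
  2 ↦ (3,1)
  3 ↦ (2,2)
  4 ↦ (4,3)
  5 ↦ (0,3)
  6 ↦ (4,1)
  7 ↦ (5,2)
  8 ↦ (1,2)
  9 ↦ (5,3)
  10 ↦ (3,3)
  11 ↦ (1,3)
  12 ↦ (1,1)
  13 ↦ (5,1)
  14 ↦ (2,0)
  15 ↦ (3,2)
  16 ↦ (3,0)
  17 ↦ (1,0)
  18 ↦ (0,1)
  19 ↦ (2,1)
  20 ↦ (0,2)
  21 ↦ (4,0)
  22 ↦ (0,0)
  23 ↦ (2,3)
distinct pairs in image: 24 / 24 needed
  → bijection onto A×B; projections well-typed.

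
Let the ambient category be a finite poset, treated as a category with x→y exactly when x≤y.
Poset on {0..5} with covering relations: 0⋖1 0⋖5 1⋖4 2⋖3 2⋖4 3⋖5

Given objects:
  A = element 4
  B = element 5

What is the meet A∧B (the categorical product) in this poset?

{x : x≤A ∧ x≤B} = {0,2}  (A=4, B=5)
  maximal lower bounds 0 and 2 are incomparable: neither 0≤2 nor 2≤0
→ no greatest lower bound exists

Answer: NO MEET EXISTS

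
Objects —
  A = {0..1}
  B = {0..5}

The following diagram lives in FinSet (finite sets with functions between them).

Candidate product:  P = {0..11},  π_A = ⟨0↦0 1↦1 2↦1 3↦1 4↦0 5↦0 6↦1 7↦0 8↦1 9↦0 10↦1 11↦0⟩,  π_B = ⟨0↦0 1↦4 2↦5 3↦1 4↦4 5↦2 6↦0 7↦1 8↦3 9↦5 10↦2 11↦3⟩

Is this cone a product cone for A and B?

Answer: VALID PRODUCT

Derivation:
|A|·|B| = 2·6 = 12;  |P| = 12
Check the pairing map k ↦ (π_A(k), π_B(k)):
  0 ↦ (0,0)
  1 ↦ (1,4)
  2 ↦ (1,5)
  3 ↦ (1,1)
  4 ↦ (0,4)
  5 ↦ (0,2)
  6 ↦ (1,0)
  7 ↦ (0,1)
  8 ↦ (1,3)
  9 ↦ (0,5)
  10 ↦ (1,2)
  11 ↦ (0,3)
distinct pairs in image: 12 / 12 needed
  → bijection onto A×B; projections well-typed.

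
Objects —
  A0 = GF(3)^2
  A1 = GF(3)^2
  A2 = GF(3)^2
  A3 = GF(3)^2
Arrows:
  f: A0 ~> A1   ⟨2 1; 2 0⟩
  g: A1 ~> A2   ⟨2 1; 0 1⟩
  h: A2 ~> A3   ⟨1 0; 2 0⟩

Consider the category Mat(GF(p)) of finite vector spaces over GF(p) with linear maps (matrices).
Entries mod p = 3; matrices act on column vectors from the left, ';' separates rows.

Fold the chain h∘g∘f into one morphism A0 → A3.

Answer: ⟨0 2; 0 1⟩

Derivation:
  e0=(1,0) f~>(2,2) g~>(0,2) h~>(0,0)
  e1=(0,1) f~>(1,0) g~>(2,0) h~>(2,1)
result: ⟨0 2; 0 1⟩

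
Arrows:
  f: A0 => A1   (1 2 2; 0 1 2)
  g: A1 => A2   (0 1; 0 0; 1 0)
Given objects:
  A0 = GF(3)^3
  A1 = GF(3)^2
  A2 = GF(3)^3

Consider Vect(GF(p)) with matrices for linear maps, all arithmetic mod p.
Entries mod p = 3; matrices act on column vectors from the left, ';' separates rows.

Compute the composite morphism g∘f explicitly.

  e0=[1,0,0] f=>[1,0] g=>[0,0,1]
  e1=[0,1,0] f=>[2,1] g=>[1,0,2]
  e2=[0,0,1] f=>[2,2] g=>[2,0,2]
⟦path⟧: (0 1 2; 0 0 0; 1 2 2)

Answer: (0 1 2; 0 0 0; 1 2 2)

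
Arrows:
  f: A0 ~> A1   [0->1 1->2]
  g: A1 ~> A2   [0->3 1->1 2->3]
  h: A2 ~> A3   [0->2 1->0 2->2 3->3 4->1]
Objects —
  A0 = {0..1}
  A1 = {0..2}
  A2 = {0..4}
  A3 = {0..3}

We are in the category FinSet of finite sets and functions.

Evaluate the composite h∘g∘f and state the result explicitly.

Answer: [0->0 1->3]

Derivation:
  0 f~>1 g~>1 h~>0
  1 f~>2 g~>3 h~>3
⟦path⟧: [0->0 1->3]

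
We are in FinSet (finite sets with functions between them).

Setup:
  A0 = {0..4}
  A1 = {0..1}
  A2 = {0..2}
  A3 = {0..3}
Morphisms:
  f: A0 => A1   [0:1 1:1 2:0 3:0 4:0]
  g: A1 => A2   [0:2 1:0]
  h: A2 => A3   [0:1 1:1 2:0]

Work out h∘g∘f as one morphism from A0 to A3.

Answer: [0:1 1:1 2:0 3:0 4:0]

Trace:
  0 f=>1 g=>0 h=>1
  1 f=>1 g=>0 h=>1
  2 f=>0 g=>2 h=>0
  3 f=>0 g=>2 h=>0
  4 f=>0 g=>2 h=>0
result: [0:1 1:1 2:0 3:0 4:0]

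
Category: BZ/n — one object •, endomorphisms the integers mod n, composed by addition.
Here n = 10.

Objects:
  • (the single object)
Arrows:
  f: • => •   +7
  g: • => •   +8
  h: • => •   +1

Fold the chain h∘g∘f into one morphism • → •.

  0 +7≡7 +8≡5 +1≡6  (mod 10)
composite: +6

Answer: +6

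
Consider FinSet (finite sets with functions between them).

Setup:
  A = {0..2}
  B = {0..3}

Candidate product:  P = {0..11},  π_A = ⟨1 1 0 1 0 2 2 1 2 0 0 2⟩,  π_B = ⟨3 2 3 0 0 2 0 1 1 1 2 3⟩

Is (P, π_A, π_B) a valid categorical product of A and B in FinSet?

Answer: VALID PRODUCT

Trace:
|A|·|B| = 3·4 = 12;  |P| = 12
Check the pairing map k ↦ (π_A(k), π_B(k)):
  0 -> (1,3)
  1 -> (1,2)
  2 -> (0,3)
  3 -> (1,0)
  4 -> (0,0)
  5 -> (2,2)
  6 -> (2,0)
  7 -> (1,1)
  8 -> (2,1)
  9 -> (0,1)
  10 -> (0,2)
  11 -> (2,3)
distinct pairs in image: 12 / 12 needed
  → bijection onto A×B; projections well-typed.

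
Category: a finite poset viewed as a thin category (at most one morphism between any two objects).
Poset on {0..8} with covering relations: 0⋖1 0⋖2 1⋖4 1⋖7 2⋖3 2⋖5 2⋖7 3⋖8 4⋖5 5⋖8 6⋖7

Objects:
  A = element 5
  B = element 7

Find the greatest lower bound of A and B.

{x : x<=A ∧ x<=B} = {0,1,2}  (A=5, B=7)
  maximal lower bounds 1 and 2 are incomparable: neither 1<=2 nor 2<=1
→ no greatest lower bound exists

Answer: NO MEET EXISTS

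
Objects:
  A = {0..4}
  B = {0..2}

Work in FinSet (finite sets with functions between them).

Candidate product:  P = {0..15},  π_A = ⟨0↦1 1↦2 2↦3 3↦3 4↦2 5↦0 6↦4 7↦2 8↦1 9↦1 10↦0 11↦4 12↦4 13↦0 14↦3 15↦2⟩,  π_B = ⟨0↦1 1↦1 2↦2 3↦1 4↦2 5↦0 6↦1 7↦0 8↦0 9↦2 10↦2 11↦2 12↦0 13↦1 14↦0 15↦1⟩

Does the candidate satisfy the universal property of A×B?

|A|·|B| = 5·3 = 15;  |P| = 16
  → cardinalities differ; no bijection possible.

Answer: NOT A VALID PRODUCT — |P|=16 ≠ |A|·|B|=15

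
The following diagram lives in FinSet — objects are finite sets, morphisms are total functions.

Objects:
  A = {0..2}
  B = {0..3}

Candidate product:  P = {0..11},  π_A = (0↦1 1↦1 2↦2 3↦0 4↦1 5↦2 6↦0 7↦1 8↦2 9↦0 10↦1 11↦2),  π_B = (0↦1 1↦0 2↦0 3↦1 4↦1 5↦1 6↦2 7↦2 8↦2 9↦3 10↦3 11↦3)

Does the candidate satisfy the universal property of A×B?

|A|·|B| = 3·4 = 12;  |P| = 12
Check the pairing map k ↦ (π_A(k), π_B(k)):
  0 ↦ (1,1)
  1 ↦ (1,0)
  2 ↦ (2,0)
  3 ↦ (0,1)
  4 ↦ (1,1)  ✗ repeats pair of k=0
  5 ↦ (2,1)
  6 ↦ (0,2)
  7 ↦ (1,2)
  8 ↦ (2,2)
  9 ↦ (0,3)
  10 ↦ (1,3)
  11 ↦ (2,3)
distinct pairs in image: 11 / 12 needed
  → (1,1) hit at k=0 and k=4

Answer: NOT A VALID PRODUCT — duplicate pair at indices 4,0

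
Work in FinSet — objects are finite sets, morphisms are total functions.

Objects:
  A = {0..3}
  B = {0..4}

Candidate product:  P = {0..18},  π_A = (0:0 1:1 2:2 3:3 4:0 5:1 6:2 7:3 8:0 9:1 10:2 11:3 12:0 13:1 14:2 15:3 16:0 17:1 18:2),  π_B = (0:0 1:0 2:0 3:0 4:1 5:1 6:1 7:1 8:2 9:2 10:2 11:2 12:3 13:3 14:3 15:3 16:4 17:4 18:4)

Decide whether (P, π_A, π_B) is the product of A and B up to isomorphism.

Answer: NOT A VALID PRODUCT — |P|=19 ≠ |A|·|B|=20

Work:
|A|·|B| = 4·5 = 20;  |P| = 19
  → cardinalities differ; no bijection possible.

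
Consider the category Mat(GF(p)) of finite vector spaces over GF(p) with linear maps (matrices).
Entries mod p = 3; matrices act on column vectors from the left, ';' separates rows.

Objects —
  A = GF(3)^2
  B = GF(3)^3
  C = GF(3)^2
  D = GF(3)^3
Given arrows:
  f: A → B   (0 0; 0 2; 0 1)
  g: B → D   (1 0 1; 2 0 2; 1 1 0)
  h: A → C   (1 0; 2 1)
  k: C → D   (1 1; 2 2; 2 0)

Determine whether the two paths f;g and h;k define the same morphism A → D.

Answer: DOES NOT COMMUTE

Trace:
Path 1 = f;g:
  e0=(1,0) f→(0,0,0) g→(0,0,0)
  e1=(0,1) f→(0,2,1) g→(1,2,2)
  result₁ = (0 1; 0 2; 0 2)
Path 2 = h;k:
  e0=(1,0) h→(1,2) k→(0,0,2)
  e1=(0,1) h→(0,1) k→(1,2,0)
  result₂ = (0 1; 0 2; 2 0)
Equal? differ; not commutative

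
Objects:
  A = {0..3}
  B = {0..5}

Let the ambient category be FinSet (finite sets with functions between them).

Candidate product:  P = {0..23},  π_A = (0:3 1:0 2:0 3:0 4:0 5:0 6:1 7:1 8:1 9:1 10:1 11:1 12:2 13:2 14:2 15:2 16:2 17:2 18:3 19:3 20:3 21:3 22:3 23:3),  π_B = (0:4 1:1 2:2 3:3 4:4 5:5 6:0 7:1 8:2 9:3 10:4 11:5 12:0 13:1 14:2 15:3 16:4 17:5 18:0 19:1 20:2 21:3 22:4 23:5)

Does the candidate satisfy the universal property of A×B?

Answer: NOT A VALID PRODUCT — duplicate pair at indices 22,0

Trace:
|A|·|B| = 4·6 = 24;  |P| = 24
Check the pairing map k ↦ (π_A(k), π_B(k)):
  0 : (3,4)
  1 : (0,1)
  2 : (0,2)
  3 : (0,3)
  4 : (0,4)
  5 : (0,5)
  6 : (1,0)
  7 : (1,1)
  8 : (1,2)
  9 : (1,3)
  10 : (1,4)
  11 : (1,5)
  12 : (2,0)
  13 : (2,1)
  14 : (2,2)
  15 : (2,3)
  16 : (2,4)
  17 : (2,5)
  18 : (3,0)
  19 : (3,1)
  20 : (3,2)
  21 : (3,3)
  22 : (3,4)  ✗ repeats pair of k=0
  23 : (3,5)
distinct pairs in image: 23 / 24 needed
  → (3,4) hit at k=0 and k=22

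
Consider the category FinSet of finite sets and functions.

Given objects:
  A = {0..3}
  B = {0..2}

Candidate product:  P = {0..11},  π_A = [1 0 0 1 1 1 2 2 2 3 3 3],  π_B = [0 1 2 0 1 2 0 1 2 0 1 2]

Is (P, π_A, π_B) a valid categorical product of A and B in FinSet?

Answer: NOT A VALID PRODUCT — duplicate pair at indices 3,0

Derivation:
|A|·|B| = 4·3 = 12;  |P| = 12
Check the pairing map k ↦ (π_A(k), π_B(k)):
  0 ↦ (1,0)
  1 ↦ (0,1)
  2 ↦ (0,2)
  3 ↦ (1,0)  ✗ repeats pair of k=0
  4 ↦ (1,1)
  5 ↦ (1,2)
  6 ↦ (2,0)
  7 ↦ (2,1)
  8 ↦ (2,2)
  9 ↦ (3,0)
  10 ↦ (3,1)
  11 ↦ (3,2)
distinct pairs in image: 11 / 12 needed
  → (1,0) hit at k=0 and k=3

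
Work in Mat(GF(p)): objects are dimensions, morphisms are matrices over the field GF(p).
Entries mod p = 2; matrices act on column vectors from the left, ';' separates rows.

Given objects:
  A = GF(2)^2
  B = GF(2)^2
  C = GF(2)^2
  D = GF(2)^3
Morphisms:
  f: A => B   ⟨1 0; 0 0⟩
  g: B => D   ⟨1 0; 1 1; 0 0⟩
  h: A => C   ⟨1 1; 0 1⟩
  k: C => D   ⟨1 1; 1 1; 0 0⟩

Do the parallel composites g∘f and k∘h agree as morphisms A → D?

Path 1 = f;g:
  e0=(1,0) f=>(1,0) g=>(1,1,0)
  e1=(0,1) f=>(0,0) g=>(0,0,0)
  composite₁ = ⟨1 0; 1 0; 0 0⟩
Path 2 = h;k:
  e0=(1,0) h=>(1,0) k=>(1,1,0)
  e1=(0,1) h=>(1,1) k=>(0,0,0)
  composite₂ = ⟨1 0; 1 0; 0 0⟩
Equal? same morphism ✓

Answer: COMMUTES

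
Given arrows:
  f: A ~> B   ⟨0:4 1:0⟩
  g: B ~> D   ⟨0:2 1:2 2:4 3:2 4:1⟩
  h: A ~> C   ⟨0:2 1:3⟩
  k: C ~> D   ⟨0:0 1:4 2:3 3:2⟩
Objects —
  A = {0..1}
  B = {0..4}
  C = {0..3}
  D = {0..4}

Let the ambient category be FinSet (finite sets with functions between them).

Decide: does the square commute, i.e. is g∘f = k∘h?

Path 1 = f;g:
  0 f~>4 g~>1
  1 f~>0 g~>2
  result₁ = ⟨0:1 1:2⟩
Path 2 = h;k:
  0 h~>2 k~>3
  1 h~>3 k~>2
  result₂ = ⟨0:3 1:2⟩
Equal? distinct morphisms ✗

Answer: DOES NOT COMMUTE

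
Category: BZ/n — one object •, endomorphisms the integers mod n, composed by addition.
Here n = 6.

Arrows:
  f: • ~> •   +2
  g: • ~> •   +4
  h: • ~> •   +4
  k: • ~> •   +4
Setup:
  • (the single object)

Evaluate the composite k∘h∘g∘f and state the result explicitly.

  0 +2≡2 +4≡0 +4≡4 +4≡2  (mod 6)
⟦path⟧: +2

Answer: +2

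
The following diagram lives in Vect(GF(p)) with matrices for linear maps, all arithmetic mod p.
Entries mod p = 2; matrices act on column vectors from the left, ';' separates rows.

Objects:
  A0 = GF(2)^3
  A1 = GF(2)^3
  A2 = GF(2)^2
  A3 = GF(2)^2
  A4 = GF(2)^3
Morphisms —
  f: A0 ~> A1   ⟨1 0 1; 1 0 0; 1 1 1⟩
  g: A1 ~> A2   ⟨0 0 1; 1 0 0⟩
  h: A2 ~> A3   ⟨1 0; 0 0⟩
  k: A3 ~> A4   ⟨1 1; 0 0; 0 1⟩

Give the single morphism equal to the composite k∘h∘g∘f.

  e0=[1,0,0] f~>[1,1,1] g~>[1,1] h~>[1,0] k~>[1,0,0]
  e1=[0,1,0] f~>[0,0,1] g~>[1,0] h~>[1,0] k~>[1,0,0]
  e2=[0,0,1] f~>[1,0,1] g~>[1,1] h~>[1,0] k~>[1,0,0]
composite: ⟨1 1 1; 0 0 0; 0 0 0⟩

Answer: ⟨1 1 1; 0 0 0; 0 0 0⟩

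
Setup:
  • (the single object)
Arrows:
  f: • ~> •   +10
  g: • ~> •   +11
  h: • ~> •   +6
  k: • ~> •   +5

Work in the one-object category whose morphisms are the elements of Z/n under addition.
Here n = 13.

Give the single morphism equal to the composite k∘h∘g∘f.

  0 +10≡10 +11≡8 +6≡1 +5≡6  (mod 13)
result: +6

Answer: +6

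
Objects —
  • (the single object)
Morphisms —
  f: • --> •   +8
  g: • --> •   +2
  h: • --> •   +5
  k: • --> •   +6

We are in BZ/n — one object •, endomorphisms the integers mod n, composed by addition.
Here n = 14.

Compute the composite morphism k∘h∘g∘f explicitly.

Answer: +7

Derivation:
  0 +8≡8 +2≡10 +5≡1 +6≡7  (mod 14)
result: +7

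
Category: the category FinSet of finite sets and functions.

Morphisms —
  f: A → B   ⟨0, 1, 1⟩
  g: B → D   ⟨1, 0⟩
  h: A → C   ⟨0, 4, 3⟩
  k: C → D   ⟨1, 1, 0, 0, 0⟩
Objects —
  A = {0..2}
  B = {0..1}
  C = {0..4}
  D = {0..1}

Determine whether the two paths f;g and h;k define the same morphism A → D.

Answer: COMMUTES

Work:
Path 1 = f;g:
  0 f→0 g→1
  1 f→1 g→0
  2 f→1 g→0
  composite₁ = ⟨1, 0, 0⟩
Path 2 = h;k:
  0 h→0 k→1
  1 h→4 k→0
  2 h→3 k→0
  composite₂ = ⟨1, 0, 0⟩
Equal? equal; square commutes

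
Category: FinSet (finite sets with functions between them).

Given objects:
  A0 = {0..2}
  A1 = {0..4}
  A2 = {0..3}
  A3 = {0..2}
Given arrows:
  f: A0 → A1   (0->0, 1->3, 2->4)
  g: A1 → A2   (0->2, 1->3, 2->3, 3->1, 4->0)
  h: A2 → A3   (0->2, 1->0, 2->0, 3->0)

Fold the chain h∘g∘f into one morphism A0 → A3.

  0 f→0 g→2 h→0
  1 f→3 g→1 h→0
  2 f→4 g→0 h→2
⟦path⟧: (0->0, 1->0, 2->2)

Answer: (0->0, 1->0, 2->2)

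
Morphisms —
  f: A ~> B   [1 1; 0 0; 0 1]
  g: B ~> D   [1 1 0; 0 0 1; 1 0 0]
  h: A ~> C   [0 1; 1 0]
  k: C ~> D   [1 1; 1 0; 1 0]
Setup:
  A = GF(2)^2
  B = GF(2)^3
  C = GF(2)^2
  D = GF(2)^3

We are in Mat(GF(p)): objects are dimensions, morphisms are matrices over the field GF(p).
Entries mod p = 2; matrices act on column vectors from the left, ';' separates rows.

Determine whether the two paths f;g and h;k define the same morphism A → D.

1) trace f;g:
  e0=⟨1,0⟩ f~>⟨1,0,0⟩ g~>⟨1,0,1⟩
  e1=⟨0,1⟩ f~>⟨1,0,1⟩ g~>⟨1,1,1⟩
  composite₁ = [1 1; 0 1; 1 1]
2) trace h;k:
  e0=⟨1,0⟩ h~>⟨0,1⟩ k~>⟨1,0,0⟩
  e1=⟨0,1⟩ h~>⟨1,0⟩ k~>⟨1,1,1⟩
  composite₂ = [1 1; 0 1; 0 1]
Equal? NO — does not commute

Answer: DOES NOT COMMUTE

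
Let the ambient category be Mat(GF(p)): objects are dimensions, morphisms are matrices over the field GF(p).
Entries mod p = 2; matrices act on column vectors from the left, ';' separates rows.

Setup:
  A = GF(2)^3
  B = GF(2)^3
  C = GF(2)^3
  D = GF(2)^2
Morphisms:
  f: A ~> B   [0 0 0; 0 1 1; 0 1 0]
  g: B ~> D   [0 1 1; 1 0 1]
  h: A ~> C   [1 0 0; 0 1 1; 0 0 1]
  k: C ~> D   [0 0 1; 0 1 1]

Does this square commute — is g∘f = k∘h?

Answer: COMMUTES

Work:
Path 1 = f;g:
  e0=(1,0,0) f~>(0,0,0) g~>(0,0)
  e1=(0,1,0) f~>(0,1,1) g~>(0,1)
  e2=(0,0,1) f~>(0,1,0) g~>(1,0)
  ⟦path⟧₁ = [0 0 1; 0 1 0]
Path 2 = h;k:
  e0=(1,0,0) h~>(1,0,0) k~>(0,0)
  e1=(0,1,0) h~>(0,1,0) k~>(0,1)
  e2=(0,0,1) h~>(0,1,1) k~>(1,0)
  ⟦path⟧₂ = [0 0 1; 0 1 0]
Equal? same morphism ✓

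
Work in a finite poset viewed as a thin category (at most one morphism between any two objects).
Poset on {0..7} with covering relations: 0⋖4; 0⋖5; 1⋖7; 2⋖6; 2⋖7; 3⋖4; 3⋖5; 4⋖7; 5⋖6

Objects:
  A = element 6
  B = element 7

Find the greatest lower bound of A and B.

Common predecessors of 6,7: {0,2,3}
  maximal lower bounds 0 and 2 are incomparable: neither 0≤2 nor 2≤0
→ no greatest lower bound exists

Answer: NO MEET EXISTS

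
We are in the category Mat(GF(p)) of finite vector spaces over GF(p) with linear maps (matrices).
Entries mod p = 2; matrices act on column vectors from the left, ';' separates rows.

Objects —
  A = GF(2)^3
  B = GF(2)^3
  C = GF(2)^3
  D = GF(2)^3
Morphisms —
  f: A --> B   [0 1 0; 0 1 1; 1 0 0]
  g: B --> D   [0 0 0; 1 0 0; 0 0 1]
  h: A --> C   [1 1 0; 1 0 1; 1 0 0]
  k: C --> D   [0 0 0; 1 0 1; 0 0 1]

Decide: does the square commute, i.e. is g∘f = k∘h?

Along f;g (path 1):
  e0=(1,0,0) f-->(0,0,1) g-->(0,0,1)
  e1=(0,1,0) f-->(1,1,0) g-->(0,1,0)
  e2=(0,0,1) f-->(0,1,0) g-->(0,0,0)
  ⟦path⟧₁ = [0 0 0; 0 1 0; 1 0 0]
Along h;k (path 2):
  e0=(1,0,0) h-->(1,1,1) k-->(0,0,1)
  e1=(0,1,0) h-->(1,0,0) k-->(0,1,0)
  e2=(0,0,1) h-->(0,1,0) k-->(0,0,0)
  ⟦path⟧₂ = [0 0 0; 0 1 0; 1 0 0]
Equal? equal; square commutes

Answer: COMMUTES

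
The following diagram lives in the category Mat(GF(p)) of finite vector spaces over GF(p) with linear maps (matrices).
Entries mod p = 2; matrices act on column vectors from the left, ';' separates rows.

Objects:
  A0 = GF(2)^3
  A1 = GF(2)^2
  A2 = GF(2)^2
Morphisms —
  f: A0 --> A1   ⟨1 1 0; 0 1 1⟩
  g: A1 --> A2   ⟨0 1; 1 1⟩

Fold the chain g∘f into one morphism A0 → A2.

  e0=(1,0,0) f-->(1,0) g-->(0,1)
  e1=(0,1,0) f-->(1,1) g-->(1,0)
  e2=(0,0,1) f-->(0,1) g-->(1,1)
composite: ⟨0 1 1; 1 0 1⟩

Answer: ⟨0 1 1; 1 0 1⟩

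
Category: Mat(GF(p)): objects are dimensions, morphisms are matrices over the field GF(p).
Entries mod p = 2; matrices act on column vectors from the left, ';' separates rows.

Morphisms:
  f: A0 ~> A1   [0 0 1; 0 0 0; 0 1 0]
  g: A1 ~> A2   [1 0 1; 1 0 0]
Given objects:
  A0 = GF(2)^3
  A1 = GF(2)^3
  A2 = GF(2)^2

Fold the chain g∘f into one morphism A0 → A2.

  e0=⟨1,0,0⟩ f~>⟨0,0,0⟩ g~>⟨0,0⟩
  e1=⟨0,1,0⟩ f~>⟨0,0,1⟩ g~>⟨1,0⟩
  e2=⟨0,0,1⟩ f~>⟨1,0,0⟩ g~>⟨1,1⟩
⟦path⟧: [0 1 1; 0 0 1]

Answer: [0 1 1; 0 0 1]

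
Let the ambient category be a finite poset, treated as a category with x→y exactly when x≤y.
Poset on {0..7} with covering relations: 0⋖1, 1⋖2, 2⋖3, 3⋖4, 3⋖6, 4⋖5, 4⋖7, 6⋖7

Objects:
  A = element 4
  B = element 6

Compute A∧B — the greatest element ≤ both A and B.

Lower bounds of A=4 and B=6: {0,1,2,3}
  0 <= 3
  1 <= 3
  2 <= 3
  3 <= 3
glb = 3

Answer: A∧B = 3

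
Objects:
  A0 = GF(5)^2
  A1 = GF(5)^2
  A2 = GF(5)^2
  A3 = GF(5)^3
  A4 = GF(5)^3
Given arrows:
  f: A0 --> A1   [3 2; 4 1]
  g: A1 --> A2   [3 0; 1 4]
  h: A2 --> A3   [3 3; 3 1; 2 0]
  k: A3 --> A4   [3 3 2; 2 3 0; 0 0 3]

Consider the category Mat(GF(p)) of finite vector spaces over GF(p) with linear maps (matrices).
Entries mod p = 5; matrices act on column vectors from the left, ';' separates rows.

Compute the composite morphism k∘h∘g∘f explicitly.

  e0=[1,0] f-->[3,4] g-->[4,4] h-->[4,1,3] k-->[1,1,4]
  e1=[0,1] f-->[2,1] g-->[1,1] h-->[1,4,2] k-->[4,4,1]
result: [1 4; 1 4; 4 1]

Answer: [1 4; 1 4; 4 1]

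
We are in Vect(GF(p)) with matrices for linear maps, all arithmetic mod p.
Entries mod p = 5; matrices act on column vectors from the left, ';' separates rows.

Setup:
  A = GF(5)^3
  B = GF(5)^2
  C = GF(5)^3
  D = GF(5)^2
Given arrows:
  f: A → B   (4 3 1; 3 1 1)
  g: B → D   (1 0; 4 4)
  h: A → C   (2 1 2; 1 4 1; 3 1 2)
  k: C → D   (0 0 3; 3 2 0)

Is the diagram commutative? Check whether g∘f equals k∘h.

Answer: COMMUTES

Derivation:
1) trace f;g:
  e0=⟨1,0,0⟩ f→⟨4,3⟩ g→⟨4,3⟩
  e1=⟨0,1,0⟩ f→⟨3,1⟩ g→⟨3,1⟩
  e2=⟨0,0,1⟩ f→⟨1,1⟩ g→⟨1,3⟩
  result₁ = (4 3 1; 3 1 3)
2) trace h;k:
  e0=⟨1,0,0⟩ h→⟨2,1,3⟩ k→⟨4,3⟩
  e1=⟨0,1,0⟩ h→⟨1,4,1⟩ k→⟨3,1⟩
  e2=⟨0,0,1⟩ h→⟨2,1,2⟩ k→⟨1,3⟩
  result₂ = (4 3 1; 3 1 3)
Equal? YES — commutes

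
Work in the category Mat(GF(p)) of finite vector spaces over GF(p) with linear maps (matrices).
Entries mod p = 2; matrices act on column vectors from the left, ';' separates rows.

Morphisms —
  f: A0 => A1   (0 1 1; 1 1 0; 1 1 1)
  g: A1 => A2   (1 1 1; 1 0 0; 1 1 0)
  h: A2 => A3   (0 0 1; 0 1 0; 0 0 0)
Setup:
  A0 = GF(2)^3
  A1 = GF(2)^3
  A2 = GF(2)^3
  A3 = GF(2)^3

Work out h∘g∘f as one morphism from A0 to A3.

Answer: (1 0 1; 0 1 1; 0 0 0)

Trace:
  e0=(1,0,0) f=>(0,1,1) g=>(0,0,1) h=>(1,0,0)
  e1=(0,1,0) f=>(1,1,1) g=>(1,1,0) h=>(0,1,0)
  e2=(0,0,1) f=>(1,0,1) g=>(0,1,1) h=>(1,1,0)
⟦path⟧: (1 0 1; 0 1 1; 0 0 0)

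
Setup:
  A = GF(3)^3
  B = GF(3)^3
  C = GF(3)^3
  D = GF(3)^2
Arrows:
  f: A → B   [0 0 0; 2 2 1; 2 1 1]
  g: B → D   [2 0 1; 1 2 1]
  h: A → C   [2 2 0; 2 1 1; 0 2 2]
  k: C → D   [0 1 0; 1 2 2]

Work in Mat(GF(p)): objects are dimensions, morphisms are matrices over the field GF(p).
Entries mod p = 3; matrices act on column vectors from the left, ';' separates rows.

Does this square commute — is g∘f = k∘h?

1) trace f;g:
  e0=[1,0,0] f→[0,2,2] g→[2,0]
  e1=[0,1,0] f→[0,2,1] g→[1,2]
  e2=[0,0,1] f→[0,1,1] g→[1,0]
  ⟦path⟧₁ = [2 1 1; 0 2 0]
2) trace h;k:
  e0=[1,0,0] h→[2,2,0] k→[2,0]
  e1=[0,1,0] h→[2,1,2] k→[1,2]
  e2=[0,0,1] h→[0,1,2] k→[1,0]
  ⟦path⟧₂ = [2 1 1; 0 2 0]
Equal? equal; square commutes

Answer: COMMUTES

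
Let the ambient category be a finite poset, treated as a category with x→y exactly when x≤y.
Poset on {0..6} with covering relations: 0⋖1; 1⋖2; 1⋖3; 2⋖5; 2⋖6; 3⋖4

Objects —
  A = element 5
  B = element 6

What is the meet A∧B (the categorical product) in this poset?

Answer: A∧B = 2

Derivation:
{x : x<=A ∧ x<=B} = {0,1,2}  (A=5, B=6)
  0 <= 2
  1 <= 2
  2 <= 2
glb = 2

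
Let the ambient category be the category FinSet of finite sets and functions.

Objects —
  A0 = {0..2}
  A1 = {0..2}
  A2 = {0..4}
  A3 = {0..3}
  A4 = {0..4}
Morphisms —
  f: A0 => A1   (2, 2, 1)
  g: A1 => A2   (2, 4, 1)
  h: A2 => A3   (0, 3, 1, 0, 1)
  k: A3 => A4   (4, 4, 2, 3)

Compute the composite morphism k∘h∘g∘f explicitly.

Answer: (3, 3, 4)

Derivation:
  0 f=>2 g=>1 h=>3 k=>3
  1 f=>2 g=>1 h=>3 k=>3
  2 f=>1 g=>4 h=>1 k=>4
result: (3, 3, 4)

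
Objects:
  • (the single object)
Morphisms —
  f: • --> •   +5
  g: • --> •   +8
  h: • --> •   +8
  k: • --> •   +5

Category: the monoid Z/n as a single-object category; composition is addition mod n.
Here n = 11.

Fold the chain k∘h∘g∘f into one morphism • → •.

  0 +5≡5 +8≡2 +8≡10 +5≡4  (mod 11)
composite: +4

Answer: +4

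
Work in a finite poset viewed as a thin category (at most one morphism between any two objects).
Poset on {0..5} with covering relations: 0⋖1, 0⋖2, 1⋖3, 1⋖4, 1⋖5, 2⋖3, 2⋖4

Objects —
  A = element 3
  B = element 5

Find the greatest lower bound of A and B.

Answer: A∧B = 1

Work:
Common predecessors of 3,5: {0,1}
  0 ≤ 1
  1 ≤ 1
glb = 1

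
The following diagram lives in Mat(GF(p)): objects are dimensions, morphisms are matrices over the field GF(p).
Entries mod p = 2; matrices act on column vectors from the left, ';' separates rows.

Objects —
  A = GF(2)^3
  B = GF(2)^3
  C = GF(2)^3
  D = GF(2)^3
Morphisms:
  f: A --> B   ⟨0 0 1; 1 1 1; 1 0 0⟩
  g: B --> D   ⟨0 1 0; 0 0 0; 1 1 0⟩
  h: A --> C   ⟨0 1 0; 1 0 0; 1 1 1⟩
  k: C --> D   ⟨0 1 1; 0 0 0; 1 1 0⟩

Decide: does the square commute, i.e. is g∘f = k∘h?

1) trace f;g:
  e0=⟨1,0,0⟩ f-->⟨0,1,1⟩ g-->⟨1,0,1⟩
  e1=⟨0,1,0⟩ f-->⟨0,1,0⟩ g-->⟨1,0,1⟩
  e2=⟨0,0,1⟩ f-->⟨1,1,0⟩ g-->⟨1,0,0⟩
  result₁ = ⟨1 1 1; 0 0 0; 1 1 0⟩
2) trace h;k:
  e0=⟨1,0,0⟩ h-->⟨0,1,1⟩ k-->⟨0,0,1⟩
  e1=⟨0,1,0⟩ h-->⟨1,0,1⟩ k-->⟨1,0,1⟩
  e2=⟨0,0,1⟩ h-->⟨0,0,1⟩ k-->⟨1,0,0⟩
  result₂ = ⟨0 1 1; 0 0 0; 1 1 0⟩
Equal? distinct morphisms ✗

Answer: DOES NOT COMMUTE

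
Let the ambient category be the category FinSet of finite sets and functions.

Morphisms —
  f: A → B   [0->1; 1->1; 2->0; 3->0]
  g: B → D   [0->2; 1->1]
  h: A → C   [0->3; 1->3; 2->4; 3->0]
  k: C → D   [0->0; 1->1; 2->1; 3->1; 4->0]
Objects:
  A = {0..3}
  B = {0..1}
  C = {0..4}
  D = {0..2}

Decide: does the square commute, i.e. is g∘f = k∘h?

Along f;g (path 1):
  0 f→1 g→1
  1 f→1 g→1
  2 f→0 g→2
  3 f→0 g→2
  ⟦path⟧₁ = [0->1; 1->1; 2->2; 3->2]
Along h;k (path 2):
  0 h→3 k→1
  1 h→3 k→1
  2 h→4 k→0
  3 h→0 k→0
  ⟦path⟧₂ = [0->1; 1->1; 2->0; 3->0]
Equal? NO — does not commute

Answer: DOES NOT COMMUTE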